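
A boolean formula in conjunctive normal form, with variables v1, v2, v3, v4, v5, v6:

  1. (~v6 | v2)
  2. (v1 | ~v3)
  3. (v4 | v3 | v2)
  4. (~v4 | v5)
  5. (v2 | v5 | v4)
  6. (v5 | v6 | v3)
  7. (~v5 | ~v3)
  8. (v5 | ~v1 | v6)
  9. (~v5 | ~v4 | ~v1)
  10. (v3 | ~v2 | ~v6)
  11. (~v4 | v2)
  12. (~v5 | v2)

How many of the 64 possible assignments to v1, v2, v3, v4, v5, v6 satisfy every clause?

The models are:
  v1=0 v2=1 v3=0 v4=0 v5=1 v6=0
  v1=0 v2=1 v3=0 v4=1 v5=1 v6=0
  v1=1 v2=1 v3=0 v4=0 v5=1 v6=0
  v1=1 v2=1 v3=1 v4=0 v5=0 v6=1
That's 4 in total.

4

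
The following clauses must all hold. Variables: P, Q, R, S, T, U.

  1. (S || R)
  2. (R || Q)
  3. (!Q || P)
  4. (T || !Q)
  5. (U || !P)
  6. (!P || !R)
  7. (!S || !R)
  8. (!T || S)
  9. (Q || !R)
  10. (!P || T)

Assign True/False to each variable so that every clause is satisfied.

P=True, Q=True, R=False, S=True, T=True, U=True

U occurs only positively in the remaining clauses — set U = True.
Try P = True.
  then R is forced to False.
  then S is forced to True.
  then Q is forced to True.
  then T is forced to True.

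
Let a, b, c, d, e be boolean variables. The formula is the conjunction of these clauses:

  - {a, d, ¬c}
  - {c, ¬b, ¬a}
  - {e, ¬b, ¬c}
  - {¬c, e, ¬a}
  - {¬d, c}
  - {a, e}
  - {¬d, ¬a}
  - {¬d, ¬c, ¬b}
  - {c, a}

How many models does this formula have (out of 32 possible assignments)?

The models are:
  a=0 b=0 c=1 d=1 e=1
  a=1 b=0 c=0 d=0 e=0
  a=1 b=0 c=0 d=0 e=1
  a=1 b=0 c=1 d=0 e=1
  a=1 b=1 c=1 d=0 e=1
That's 5 in total.

5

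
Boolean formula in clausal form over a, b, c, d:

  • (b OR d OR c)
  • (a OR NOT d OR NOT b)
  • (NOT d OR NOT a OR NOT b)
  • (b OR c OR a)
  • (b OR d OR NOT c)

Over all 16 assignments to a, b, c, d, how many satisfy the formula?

7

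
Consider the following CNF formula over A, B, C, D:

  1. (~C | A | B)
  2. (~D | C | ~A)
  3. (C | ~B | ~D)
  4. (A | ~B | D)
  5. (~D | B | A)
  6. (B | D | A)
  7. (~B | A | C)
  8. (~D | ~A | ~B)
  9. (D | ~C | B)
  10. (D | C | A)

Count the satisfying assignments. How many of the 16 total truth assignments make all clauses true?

5

Satisfying assignments:
  A=0 B=1 C=1 D=1
  A=1 B=0 C=0 D=0
  A=1 B=0 C=1 D=1
  A=1 B=1 C=0 D=0
  A=1 B=1 C=1 D=0
That's 5 in total.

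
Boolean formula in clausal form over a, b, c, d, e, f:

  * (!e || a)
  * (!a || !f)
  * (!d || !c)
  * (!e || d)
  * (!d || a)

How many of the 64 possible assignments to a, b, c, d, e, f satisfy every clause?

Split on a, then d.
  a=1, d=1: remaining (b,c,e,f) ∈ {(0,0,0,0); (0,0,1,0); (1,0,0,0); (1,0,1,0)} — 4.
  a=1, d=0: remaining (b,c,e,f) ∈ {(0,0,0,0); (0,1,0,0); (1,0,0,0); (1,1,0,0)} — 4.
  a=0, d=1: a clause becomes empty — 0.
  a=0, d=0: forces e=0; b, c, f free → 2^3 = 8.
Total: 4 + 4 + 0 + 8 = 16.

16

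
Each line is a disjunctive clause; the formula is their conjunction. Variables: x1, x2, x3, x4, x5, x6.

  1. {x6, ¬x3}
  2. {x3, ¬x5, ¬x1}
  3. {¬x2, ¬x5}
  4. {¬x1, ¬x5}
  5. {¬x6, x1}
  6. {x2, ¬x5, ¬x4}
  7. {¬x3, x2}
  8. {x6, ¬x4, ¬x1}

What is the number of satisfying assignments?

Case analysis on x1 and x5:
  x1=1, x5=1: a clause becomes empty — 0.
  x1=1, x5=0: 8 of the 16 assignments to (x2,x3,x4,x6) work.
  x1=0, x5=1: remaining (x2,x3,x4,x6) ∈ {(0,0,0,0)} — 1.
  x1=0, x5=0: remaining (x2,x3,x4,x6) ∈ {(0,0,0,0); (0,0,1,0); (1,0,0,0); (1,0,1,0)} — 4.
Total: 0 + 8 + 1 + 4 = 13.

13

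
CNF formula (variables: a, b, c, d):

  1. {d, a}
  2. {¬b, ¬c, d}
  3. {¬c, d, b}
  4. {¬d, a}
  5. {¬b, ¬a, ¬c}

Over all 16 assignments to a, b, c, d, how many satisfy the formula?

Satisfying assignments:
  a=T b=F c=F d=F
  a=T b=F c=F d=T
  a=T b=F c=T d=T
  a=T b=T c=F d=F
  a=T b=T c=F d=T
Count: 5.

5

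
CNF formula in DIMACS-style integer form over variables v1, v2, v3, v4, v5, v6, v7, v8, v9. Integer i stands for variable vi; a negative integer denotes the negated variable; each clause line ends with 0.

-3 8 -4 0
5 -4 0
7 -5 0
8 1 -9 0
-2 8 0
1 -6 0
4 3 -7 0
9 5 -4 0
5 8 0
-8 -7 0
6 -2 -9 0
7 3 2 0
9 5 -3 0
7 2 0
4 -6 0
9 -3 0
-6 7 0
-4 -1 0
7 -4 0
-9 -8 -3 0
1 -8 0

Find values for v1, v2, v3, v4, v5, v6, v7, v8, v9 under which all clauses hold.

v1 = 1, v2 = 1, v3 = 0, v4 = 0, v5 = 0, v6 = 0, v7 = 0, v8 = 1, v9 = 0

Branch on v1: take v1 = True.
  then v4 is forced to False.
  then v6 is forced to False.
The remaining clauses are satisfied by v2 = True, v3 = False, v5 = False, v7 = False, v8 = True, v9 = False.
Every clause has at least one true literal under this assignment.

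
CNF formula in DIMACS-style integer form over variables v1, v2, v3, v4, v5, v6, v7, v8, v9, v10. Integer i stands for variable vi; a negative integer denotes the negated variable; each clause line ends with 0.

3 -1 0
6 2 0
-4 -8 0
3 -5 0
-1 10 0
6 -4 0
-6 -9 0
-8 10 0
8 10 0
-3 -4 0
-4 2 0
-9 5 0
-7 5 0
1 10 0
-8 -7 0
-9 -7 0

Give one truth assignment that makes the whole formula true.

v1=0, v2=1, v3=1, v4=0, v5=1, v6=1, v7=0, v8=0, v9=0, v10=1

Check each clause:
  1. (v3 ∨ ¬v1) — v3 is true.
  2. (v2 ∨ v6) — v2 is true.
  3. (¬v4 ∨ ¬v8) — ¬v8 is true.
  4. (¬v5 ∨ v3) — v3 is true.
  5. (v10 ∨ ¬v1) — v10 is true.
  6. (v6 ∨ ¬v4) — ¬v4 is true.
  7. (¬v6 ∨ ¬v9) — ¬v9 is true.
  8. (v10 ∨ ¬v8) — ¬v8 is true.
  9. (v10 ∨ v8) — v10 is true.
  10. (¬v3 ∨ ¬v4) — ¬v4 is true.
  11. (v2 ∨ ¬v4) — v2 is true.
  12. (v5 ∨ ¬v9) — v5 is true.
  13. (¬v7 ∨ v5) — ¬v7 is true.
  14. (v10 ∨ v1) — v10 is true.
  15. (¬v8 ∨ ¬v7) — ¬v8 is true.
  16. (¬v9 ∨ ¬v7) — ¬v7 is true.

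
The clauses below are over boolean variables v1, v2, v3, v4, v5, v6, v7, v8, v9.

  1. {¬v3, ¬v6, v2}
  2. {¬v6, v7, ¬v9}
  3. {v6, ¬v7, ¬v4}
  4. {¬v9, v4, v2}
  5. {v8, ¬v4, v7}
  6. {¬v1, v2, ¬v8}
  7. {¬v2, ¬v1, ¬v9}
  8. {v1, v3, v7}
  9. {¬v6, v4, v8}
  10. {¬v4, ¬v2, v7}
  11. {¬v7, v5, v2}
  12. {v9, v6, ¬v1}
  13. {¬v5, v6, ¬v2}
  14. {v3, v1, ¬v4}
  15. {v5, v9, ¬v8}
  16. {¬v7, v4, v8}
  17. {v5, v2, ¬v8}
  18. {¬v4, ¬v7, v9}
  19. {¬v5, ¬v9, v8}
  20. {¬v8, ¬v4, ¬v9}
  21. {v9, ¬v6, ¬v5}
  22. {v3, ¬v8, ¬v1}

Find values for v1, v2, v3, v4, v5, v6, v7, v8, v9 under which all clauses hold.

v1=0, v2=1, v3=1, v4=0, v5=0, v6=1, v7=1, v8=1, v9=1

Check each clause:
  1. {¬v3, ¬v6, v2} — v2 is true.
  2. {¬v6, v7, ¬v9} — v7 is true.
  3. {¬v4, ¬v7, v6} — ¬v4 is true.
  4. {v2, v4, ¬v9} — v2 is true.
  5. {¬v4, v8, v7} — v8 is true.
  6. {¬v1, ¬v8, v2} — v2 is true.
  7. {¬v1, ¬v2, ¬v9} — ¬v1 is true.
  8. {v3, v1, v7} — v3 is true.
  9. {v4, v8, ¬v6} — v8 is true.
  10. {v7, ¬v2, ¬v4} — ¬v4 is true.
  11. {v2, v5, ¬v7} — v2 is true.
  12. {v6, v9, ¬v1} — v9 is true.
  13. {v6, ¬v2, ¬v5} — ¬v5 is true.
  14. {¬v4, v1, v3} — v3 is true.
  15. {v9, ¬v8, v5} — v9 is true.
  16. {v4, ¬v7, v8} — v8 is true.
  17. {v2, ¬v8, v5} — v2 is true.
  18. {¬v7, v9, ¬v4} — v9 is true.
  19. {¬v5, v8, ¬v9} — v8 is true.
  20. {¬v4, ¬v8, ¬v9} — ¬v4 is true.
  21. {v9, ¬v6, ¬v5} — v9 is true.
  22. {v3, ¬v1, ¬v8} — v3 is true.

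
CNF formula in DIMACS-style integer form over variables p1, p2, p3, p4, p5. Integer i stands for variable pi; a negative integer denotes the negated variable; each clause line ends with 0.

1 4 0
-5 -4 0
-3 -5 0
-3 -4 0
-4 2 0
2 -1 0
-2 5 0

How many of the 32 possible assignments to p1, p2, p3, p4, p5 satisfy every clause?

1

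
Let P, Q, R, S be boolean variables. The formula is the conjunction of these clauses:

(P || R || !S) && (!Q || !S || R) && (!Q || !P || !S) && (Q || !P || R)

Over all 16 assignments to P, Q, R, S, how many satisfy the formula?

10

Case analysis on P and Q:
  P=T, Q=T: remaining (R,S) ∈ {(F,F); (T,F)} — 2.
  P=T, Q=F: remaining (R,S) ∈ {(T,F); (T,T)} — 2.
  P=F, Q=T: remaining (R,S) ∈ {(F,F); (T,F); (T,T)} — 3.
  P=F, Q=F: remaining (R,S) ∈ {(F,F); (T,F); (T,T)} — 3.
Total: 2 + 2 + 3 + 3 = 10.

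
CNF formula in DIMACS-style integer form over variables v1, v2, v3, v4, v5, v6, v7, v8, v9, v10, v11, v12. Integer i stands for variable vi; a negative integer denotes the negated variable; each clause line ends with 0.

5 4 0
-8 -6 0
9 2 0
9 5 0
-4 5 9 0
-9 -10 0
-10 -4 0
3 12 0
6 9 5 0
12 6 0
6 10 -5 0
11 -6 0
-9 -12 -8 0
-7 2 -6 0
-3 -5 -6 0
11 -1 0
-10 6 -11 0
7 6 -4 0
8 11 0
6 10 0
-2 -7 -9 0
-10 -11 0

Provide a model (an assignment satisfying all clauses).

Set v1 = True and propagate.
  then v11 is forced to True.
  then v10 is forced to False.
  then v6 is forced to True.
  then v8 is forced to False.
The remaining clauses are satisfied by v2 = False, v3 = True, v4 = True, v5 = False, v7 = False, v9 = True, v12 = True.

v1 = T, v2 = F, v3 = T, v4 = T, v5 = F, v6 = T, v7 = F, v8 = F, v9 = T, v10 = F, v11 = T, v12 = T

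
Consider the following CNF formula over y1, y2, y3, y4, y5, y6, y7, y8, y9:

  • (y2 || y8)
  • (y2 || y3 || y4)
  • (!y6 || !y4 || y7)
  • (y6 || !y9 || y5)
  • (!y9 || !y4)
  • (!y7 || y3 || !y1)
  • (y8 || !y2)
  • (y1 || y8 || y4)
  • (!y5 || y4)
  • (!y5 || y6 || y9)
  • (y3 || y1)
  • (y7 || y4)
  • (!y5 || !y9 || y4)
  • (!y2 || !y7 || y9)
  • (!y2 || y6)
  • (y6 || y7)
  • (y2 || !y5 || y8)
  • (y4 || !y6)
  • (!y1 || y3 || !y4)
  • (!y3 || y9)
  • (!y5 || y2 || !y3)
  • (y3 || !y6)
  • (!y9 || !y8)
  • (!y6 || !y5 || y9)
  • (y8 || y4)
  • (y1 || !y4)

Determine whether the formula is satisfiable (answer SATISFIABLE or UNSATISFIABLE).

UNSATISFIABLE

y4 = True:
  propagation gives y9=False, y3=False, y1=True; an empty clause results — contradiction.
y4 = False:
  propagation gives y5=False, y7=True, y6=False, y9=False; an empty clause results — contradiction.
Every branch closes, so no satisfying assignment exists.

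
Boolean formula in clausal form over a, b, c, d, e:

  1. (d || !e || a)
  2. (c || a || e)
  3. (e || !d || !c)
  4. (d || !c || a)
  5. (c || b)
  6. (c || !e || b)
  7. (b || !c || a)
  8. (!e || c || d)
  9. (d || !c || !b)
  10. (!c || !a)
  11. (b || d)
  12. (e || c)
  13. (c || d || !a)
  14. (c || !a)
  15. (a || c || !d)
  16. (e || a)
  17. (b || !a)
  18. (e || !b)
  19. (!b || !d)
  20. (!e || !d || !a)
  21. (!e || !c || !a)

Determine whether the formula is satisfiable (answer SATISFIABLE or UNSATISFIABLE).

UNSATISFIABLE

c = True:
  propagation gives a=False, d=True, e=True, b=True; an empty clause results — contradiction.
c = False:
  propagation gives b=True, e=True, d=True; an empty clause results — contradiction.
Every branch closes, so no satisfying assignment exists.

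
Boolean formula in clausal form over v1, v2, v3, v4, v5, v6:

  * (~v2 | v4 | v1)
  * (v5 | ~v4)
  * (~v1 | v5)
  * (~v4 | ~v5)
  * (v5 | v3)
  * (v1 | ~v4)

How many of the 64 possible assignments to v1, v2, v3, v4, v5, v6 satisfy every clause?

14

Split on v4, then v5.
  v4=1, v5=1: a clause becomes empty — 0.
  v4=1, v5=0: a clause becomes empty — 0.
  v4=0, v5=1: v3, v6 free; 3 ways for (v1,v2) × 2^2 = 12.
  v4=0, v5=0: remaining (v1,v2,v3,v6) ∈ {(0,0,1,0); (0,0,1,1)} — 2.
Total: 0 + 0 + 12 + 2 = 14.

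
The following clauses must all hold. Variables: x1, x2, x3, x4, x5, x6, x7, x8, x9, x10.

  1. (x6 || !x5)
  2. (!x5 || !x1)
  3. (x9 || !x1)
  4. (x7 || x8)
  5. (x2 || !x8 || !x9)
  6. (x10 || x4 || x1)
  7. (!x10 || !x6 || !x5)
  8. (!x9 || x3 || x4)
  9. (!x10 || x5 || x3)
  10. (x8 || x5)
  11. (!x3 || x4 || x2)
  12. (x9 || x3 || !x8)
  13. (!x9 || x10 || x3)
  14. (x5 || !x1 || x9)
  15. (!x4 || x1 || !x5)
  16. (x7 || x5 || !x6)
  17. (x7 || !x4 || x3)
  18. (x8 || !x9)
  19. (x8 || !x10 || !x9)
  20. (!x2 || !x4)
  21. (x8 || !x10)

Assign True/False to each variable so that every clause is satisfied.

x1=F  x2=T  x3=T  x4=F  x5=F  x6=T  x7=T  x8=T  x9=T  x10=T

Pure literal: x7 appears only positively; assign x7 = True.
Branch on x1: take x1 = False.
The remaining clauses are satisfied by x2 = True, x3 = True, x4 = False, x5 = False, x6 = True, x8 = True, x9 = True, x10 = True.
Every clause has at least one true literal under this assignment.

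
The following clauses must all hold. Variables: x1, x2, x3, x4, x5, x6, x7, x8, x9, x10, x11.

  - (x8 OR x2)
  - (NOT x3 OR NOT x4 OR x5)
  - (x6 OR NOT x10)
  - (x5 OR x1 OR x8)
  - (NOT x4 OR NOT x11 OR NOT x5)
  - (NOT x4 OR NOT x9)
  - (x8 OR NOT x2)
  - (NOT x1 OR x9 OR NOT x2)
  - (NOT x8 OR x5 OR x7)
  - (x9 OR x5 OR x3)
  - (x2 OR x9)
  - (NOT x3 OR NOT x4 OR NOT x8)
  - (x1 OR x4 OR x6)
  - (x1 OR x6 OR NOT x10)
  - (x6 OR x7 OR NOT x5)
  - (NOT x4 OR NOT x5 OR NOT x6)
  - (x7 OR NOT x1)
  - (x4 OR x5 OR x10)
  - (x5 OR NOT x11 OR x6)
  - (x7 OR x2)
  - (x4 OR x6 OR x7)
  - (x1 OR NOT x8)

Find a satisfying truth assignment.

x1=T, x2=T, x3=F, x4=F, x5=T, x6=T, x7=T, x8=T, x9=T, x10=T, x11=F

x7 occurs only positively in the remaining clauses — set x7 = True.
x11 occurs only negated in the remaining clauses — set x11 = False.
Try x1 = True.
Try x2 = True.
  then x8 is forced to True.
  then x9 is forced to True.
  then x4 is forced to False.
Set x5 = True and propagate.
The remaining clauses are satisfied by x3 = False, x6 = True, x10 = True.
Every clause has at least one true literal under this assignment.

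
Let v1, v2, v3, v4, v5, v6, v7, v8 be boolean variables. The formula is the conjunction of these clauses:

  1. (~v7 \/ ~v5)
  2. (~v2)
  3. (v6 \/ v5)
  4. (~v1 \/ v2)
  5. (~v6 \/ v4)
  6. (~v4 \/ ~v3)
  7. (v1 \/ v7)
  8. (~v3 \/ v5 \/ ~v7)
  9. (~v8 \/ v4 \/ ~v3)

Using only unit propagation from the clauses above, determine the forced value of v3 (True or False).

False

Unit clause (~v2) sets v2 = False.
In (v2 \/ ~v1), v2 is now false; ~v1 must hold, so v1 = False.
In (v7 \/ v1), v1 is now false; v7 must hold, so v7 = True.
From (~v7 \/ ~v5) and v7 = True: v5 = False.
In (v6 \/ v5), v5 is now false; v6 must hold, so v6 = True.
(v4 \/ ~v6) with v6 = True leaves only v4, so v4 = True.
(~v4 \/ ~v3): since v4 = True, the clause reduces to (~v3). v3 = False.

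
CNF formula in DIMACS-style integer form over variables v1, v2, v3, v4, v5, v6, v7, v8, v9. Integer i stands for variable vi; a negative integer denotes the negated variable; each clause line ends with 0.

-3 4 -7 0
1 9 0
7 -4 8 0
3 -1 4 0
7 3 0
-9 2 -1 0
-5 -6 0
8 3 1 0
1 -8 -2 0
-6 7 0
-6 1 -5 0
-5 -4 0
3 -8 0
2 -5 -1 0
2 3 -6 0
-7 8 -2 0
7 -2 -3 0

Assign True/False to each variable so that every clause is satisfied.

v1=True  v2=False  v3=True  v4=True  v5=False  v6=False  v7=False  v8=True  v9=False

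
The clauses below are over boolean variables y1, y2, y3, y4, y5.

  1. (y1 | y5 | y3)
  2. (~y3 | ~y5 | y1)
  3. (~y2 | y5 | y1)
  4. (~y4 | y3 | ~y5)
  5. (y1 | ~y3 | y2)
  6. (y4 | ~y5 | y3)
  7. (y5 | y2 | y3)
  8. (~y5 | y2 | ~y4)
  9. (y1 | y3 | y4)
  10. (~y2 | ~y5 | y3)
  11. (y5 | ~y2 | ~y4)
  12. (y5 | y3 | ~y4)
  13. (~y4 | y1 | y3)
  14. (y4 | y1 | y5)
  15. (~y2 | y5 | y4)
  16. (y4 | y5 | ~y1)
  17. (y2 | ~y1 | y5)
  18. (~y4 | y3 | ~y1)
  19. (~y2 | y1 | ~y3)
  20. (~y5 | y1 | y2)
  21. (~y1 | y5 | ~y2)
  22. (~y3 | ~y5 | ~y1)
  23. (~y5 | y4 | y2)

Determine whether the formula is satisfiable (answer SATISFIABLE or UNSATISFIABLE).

UNSATISFIABLE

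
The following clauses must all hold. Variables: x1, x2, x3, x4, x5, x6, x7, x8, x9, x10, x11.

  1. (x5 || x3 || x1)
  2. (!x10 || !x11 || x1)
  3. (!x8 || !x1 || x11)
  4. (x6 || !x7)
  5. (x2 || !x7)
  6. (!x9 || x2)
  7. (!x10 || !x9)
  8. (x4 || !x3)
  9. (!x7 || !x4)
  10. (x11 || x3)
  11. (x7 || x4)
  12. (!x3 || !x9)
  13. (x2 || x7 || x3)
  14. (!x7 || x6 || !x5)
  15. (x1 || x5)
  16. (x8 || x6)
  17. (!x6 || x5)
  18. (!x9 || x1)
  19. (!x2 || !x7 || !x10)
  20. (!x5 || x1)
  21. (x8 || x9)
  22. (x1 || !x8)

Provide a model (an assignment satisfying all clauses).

Try x1 = True.
Try x2 = True.
For the remaining variables, x3 = True, x4 = True, x5 = False, x6 = False, x7 = False, x8 = True, x9 = False, x10 = True, x11 = True works.

x1=True, x2=True, x3=True, x4=True, x5=False, x6=False, x7=False, x8=True, x9=False, x10=True, x11=True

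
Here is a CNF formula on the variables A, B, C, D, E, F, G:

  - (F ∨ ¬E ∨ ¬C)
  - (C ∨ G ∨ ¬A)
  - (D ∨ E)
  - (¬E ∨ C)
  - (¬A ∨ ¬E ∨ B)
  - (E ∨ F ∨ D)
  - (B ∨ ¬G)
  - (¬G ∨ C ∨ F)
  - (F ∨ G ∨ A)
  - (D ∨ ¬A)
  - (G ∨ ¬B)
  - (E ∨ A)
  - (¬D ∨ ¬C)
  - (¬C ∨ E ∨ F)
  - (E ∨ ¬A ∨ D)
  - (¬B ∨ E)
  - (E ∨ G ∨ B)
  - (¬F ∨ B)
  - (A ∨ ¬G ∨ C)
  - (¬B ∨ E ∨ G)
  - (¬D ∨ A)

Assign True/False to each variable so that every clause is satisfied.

A=F, B=T, C=T, D=F, E=T, F=T, G=T

Check each clause:
  1. (¬E ∨ F ∨ ¬C) — F is true.
  2. (¬A ∨ G ∨ C) — C is true.
  3. (D ∨ E) — E is true.
  4. (¬E ∨ C) — C is true.
  5. (¬A ∨ ¬E ∨ B) — B is true.
  6. (F ∨ E ∨ D) — E is true.
  7. (B ∨ ¬G) — B is true.
  8. (¬G ∨ F ∨ C) — C is true.
  9. (F ∨ A ∨ G) — F is true.
  10. (D ∨ ¬A) — ¬A is true.
  11. (¬B ∨ G) — G is true.
  12. (A ∨ E) — E is true.
  13. (¬C ∨ ¬D) — ¬D is true.
  14. (E ∨ F ∨ ¬C) — E is true.
  15. (D ∨ E ∨ ¬A) — E is true.
  16. (¬B ∨ E) — E is true.
  17. (B ∨ E ∨ G) — B is true.
  18. (B ∨ ¬F) — B is true.
  19. (¬G ∨ A ∨ C) — C is true.
  20. (G ∨ ¬B ∨ E) — E is true.
  21. (A ∨ ¬D) — ¬D is true.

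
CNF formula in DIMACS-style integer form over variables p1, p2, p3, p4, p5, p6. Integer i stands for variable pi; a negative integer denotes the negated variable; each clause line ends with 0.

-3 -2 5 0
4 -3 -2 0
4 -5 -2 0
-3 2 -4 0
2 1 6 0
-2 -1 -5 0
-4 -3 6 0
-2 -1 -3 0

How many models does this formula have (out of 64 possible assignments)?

29

Split on p2, then p3.
  p2=1, p3=1: remaining (p1,p4,p5,p6) ∈ {(0,1,1,1)} — 1.
  p2=1, p3=0: p6 free; 5 ways for (p1,p4,p5) × 2^1 = 10.
  p2=0, p3=1: p5 free; 3 ways for (p1,p4,p6) × 2^1 = 6.
  p2=0, p3=0: p4, p5 free; 3 ways for (p1,p6) × 2^2 = 12.
Total: 1 + 10 + 6 + 12 = 29.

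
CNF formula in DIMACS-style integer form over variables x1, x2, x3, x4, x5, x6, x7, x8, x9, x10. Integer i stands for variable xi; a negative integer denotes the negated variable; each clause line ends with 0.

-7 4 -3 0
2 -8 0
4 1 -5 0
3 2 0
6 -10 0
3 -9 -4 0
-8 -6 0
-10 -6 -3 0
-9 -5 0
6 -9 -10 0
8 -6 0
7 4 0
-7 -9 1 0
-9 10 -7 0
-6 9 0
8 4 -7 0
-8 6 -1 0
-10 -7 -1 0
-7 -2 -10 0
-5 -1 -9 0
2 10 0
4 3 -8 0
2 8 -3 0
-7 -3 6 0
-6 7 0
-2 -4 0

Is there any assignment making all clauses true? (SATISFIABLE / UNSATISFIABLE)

x6 = True:
  propagation gives x8=False; an empty clause results — contradiction.
x6 = False:
  propagation gives x10=False, x2=True, x4=False, x7=True; an empty clause results — contradiction.
Every branch closes, so no satisfying assignment exists.

UNSATISFIABLE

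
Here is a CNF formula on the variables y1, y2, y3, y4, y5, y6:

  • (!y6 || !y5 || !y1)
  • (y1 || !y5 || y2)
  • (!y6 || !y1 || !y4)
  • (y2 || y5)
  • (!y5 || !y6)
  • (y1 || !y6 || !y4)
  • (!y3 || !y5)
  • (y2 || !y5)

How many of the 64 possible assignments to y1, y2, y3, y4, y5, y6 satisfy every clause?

16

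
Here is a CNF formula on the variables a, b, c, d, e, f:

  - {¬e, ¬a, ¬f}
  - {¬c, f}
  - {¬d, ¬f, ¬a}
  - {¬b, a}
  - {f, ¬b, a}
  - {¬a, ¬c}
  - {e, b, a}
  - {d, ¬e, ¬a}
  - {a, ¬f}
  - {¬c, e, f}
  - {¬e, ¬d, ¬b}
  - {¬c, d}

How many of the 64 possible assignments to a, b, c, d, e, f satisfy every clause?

Split on a, then f.
  a=1, f=1: remaining (b,c,d,e) ∈ {(0,0,0,0); (1,0,0,0)} — 2.
  a=1, f=0: 5 of the 16 assignments to (b,c,d,e) work.
  a=0, f=1: a clause becomes empty — 0.
  a=0, f=0: remaining (b,c,d,e) ∈ {(0,0,0,1); (0,0,1,1)} — 2.
Total: 2 + 5 + 0 + 2 = 9.

9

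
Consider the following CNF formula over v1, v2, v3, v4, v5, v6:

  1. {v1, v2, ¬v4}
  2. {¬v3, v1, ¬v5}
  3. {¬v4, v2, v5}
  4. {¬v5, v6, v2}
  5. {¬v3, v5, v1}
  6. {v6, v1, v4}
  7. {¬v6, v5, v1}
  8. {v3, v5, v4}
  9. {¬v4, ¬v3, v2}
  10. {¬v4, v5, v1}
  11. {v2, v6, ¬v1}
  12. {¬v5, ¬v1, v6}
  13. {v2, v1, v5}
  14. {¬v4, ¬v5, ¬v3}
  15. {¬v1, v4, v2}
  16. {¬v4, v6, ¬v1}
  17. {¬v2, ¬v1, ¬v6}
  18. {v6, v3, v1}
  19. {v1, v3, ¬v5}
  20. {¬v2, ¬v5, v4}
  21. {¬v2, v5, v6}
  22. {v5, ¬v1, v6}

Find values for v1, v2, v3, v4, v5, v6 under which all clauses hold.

v1 = True, v2 = False, v3 = False, v4 = True, v5 = True, v6 = True

Check each clause:
  1. {v1, v2, ¬v4} — v1 is true.
  2. {v1, ¬v5, ¬v3} — v1 is true.
  3. {¬v4, v2, v5} — v5 is true.
  4. {¬v5, v6, v2} — v6 is true.
  5. {¬v3, v5, v1} — v1 is true.
  6. {v1, v4, v6} — v1 is true.
  7. {v5, ¬v6, v1} — v1 is true.
  8. {v5, v3, v4} — v4 is true.
  9. {v2, ¬v4, ¬v3} — ¬v3 is true.
  10. {¬v4, v5, v1} — v1 is true.
  11. {v6, v2, ¬v1} — v6 is true.
  12. {v6, ¬v1, ¬v5} — v6 is true.
  13. {v2, v5, v1} — v1 is true.
  14. {¬v5, ¬v4, ¬v3} — ¬v3 is true.
  15. {v4, ¬v1, v2} — v4 is true.
  16. {v6, ¬v1, ¬v4} — v6 is true.
  17. {¬v2, ¬v6, ¬v1} — ¬v2 is true.
  18. {v6, v3, v1} — v1 is true.
  19. {¬v5, v1, v3} — v1 is true.
  20. {¬v2, v4, ¬v5} — v4 is true.
  21. {v5, v6, ¬v2} — v5 is true.
  22. {v6, ¬v1, v5} — v5 is true.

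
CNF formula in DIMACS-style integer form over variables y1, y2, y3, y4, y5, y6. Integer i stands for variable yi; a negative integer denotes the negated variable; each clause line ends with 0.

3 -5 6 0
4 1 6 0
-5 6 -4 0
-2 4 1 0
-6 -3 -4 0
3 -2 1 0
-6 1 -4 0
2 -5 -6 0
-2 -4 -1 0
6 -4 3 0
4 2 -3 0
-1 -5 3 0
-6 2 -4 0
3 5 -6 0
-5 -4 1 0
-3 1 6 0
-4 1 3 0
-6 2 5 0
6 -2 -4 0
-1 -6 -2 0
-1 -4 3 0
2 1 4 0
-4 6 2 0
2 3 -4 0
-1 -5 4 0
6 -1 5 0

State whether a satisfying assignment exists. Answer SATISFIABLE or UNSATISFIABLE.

UNSATISFIABLE

y4 = True:
  y6 = True:
    propagation gives y3=False, y1=True; an empty clause results — contradiction.
  y6 = False:
    propagation gives y5=False, y3=True, y1=True; an empty clause results — contradiction.
y4 = False:
  y1 = True:
    propagation gives y5=False, y6=True, y3=True, y2=True; an empty clause results — contradiction.
  y1 = False:
    propagation gives y6=True, y2=False; an empty clause results — contradiction.
Every branch closes, so no satisfying assignment exists.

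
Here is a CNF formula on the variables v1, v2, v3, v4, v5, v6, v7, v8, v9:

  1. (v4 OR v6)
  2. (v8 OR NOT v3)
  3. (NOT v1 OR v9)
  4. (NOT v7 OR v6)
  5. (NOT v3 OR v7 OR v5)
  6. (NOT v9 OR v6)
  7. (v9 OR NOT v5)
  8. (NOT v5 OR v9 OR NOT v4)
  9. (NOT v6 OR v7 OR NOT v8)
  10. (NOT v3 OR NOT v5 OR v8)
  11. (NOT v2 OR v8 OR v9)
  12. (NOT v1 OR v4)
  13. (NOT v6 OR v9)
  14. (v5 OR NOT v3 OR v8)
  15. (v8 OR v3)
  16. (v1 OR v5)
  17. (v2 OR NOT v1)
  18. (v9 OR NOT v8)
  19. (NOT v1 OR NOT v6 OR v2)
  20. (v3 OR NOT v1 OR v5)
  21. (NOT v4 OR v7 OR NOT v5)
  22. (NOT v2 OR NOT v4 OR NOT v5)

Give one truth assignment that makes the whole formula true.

Branch on v1: take v1 = False.
  then v5 is forced to True.
  then v9 is forced to True.
  then v6 is forced to True.
For the remaining variables, v2 = True, v3 = True, v4 = False, v7 = True, v8 = True works.

v1 = F, v2 = T, v3 = T, v4 = F, v5 = T, v6 = T, v7 = T, v8 = T, v9 = T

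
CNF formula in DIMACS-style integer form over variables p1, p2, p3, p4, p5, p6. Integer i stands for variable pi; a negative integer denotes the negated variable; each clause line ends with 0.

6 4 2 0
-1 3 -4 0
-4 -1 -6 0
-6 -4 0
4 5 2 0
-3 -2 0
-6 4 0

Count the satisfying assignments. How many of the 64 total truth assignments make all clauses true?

12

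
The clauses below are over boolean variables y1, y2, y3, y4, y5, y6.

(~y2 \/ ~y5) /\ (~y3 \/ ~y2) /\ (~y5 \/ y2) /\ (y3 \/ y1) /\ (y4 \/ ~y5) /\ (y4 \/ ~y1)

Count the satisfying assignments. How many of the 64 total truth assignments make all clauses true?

10

Split on y2, then y5.
  y2=T, y5=T: a clause becomes empty — 0.
  y2=T, y5=F: remaining (y1,y3,y4,y6) ∈ {(T,F,T,F); (T,F,T,T)} — 2.
  y2=F, y5=T: a clause becomes empty — 0.
  y2=F, y5=F: y6 free; 4 ways for (y1,y3,y4) × 2^1 = 8.
Total: 0 + 2 + 0 + 8 = 10.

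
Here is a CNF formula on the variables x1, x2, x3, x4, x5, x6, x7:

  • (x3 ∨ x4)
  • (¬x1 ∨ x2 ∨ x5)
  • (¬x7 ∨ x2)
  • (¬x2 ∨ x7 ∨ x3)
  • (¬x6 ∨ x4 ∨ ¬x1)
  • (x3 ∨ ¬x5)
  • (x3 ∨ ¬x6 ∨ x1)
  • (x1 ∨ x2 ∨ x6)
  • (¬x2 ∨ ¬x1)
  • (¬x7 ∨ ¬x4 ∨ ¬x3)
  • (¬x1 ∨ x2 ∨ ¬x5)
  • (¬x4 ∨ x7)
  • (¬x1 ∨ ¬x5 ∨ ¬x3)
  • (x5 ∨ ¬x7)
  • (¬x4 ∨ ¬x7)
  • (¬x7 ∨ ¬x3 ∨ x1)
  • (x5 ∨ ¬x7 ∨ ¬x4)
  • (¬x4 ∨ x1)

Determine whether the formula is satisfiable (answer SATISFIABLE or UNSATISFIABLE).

SATISFIABLE

Set x1 = False and propagate.
  then x4 is forced to False.
  then x3 is forced to True.
  then x7 is forced to False.
For the remaining variables, x2 = True, x5 = True, x6 = True works.
So x1 = F, x2 = T, x3 = T, x4 = F, x5 = T, x6 = T, x7 = F is a satisfying assignment.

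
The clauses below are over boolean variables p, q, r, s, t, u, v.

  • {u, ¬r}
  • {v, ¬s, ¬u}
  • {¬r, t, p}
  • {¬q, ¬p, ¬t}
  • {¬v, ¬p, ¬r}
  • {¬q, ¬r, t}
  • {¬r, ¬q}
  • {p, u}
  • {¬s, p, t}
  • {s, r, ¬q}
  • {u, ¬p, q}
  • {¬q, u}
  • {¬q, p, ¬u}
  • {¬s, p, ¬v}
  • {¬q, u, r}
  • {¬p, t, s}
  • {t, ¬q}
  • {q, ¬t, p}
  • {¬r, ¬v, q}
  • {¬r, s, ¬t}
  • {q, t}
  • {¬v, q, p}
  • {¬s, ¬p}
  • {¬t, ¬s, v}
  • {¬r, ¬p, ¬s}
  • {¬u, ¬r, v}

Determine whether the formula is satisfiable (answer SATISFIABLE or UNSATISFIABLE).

SATISFIABLE

Set p = True and propagate.
  then s is forced to False.
  then t is forced to True.
  then q is forced to False.
  then u is forced to True.
  then r is forced to False.
v is now unconstrained; take v = False.
So p=True  q=False  r=False  s=False  t=True  u=True  v=False is a satisfying assignment.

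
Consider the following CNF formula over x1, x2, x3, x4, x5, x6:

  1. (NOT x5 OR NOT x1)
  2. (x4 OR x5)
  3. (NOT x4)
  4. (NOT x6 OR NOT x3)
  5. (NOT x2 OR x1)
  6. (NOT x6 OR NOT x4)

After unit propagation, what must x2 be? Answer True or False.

Unit clause (NOT x4) sets x4 = False.
(x5 OR x4): since x4 = False, the clause reduces to (x5). x5 = True.
(NOT x1 OR NOT x5) with x5 = True leaves only NOT x1, so x1 = False.
In (x1 OR NOT x2), x1 is now false; NOT x2 must hold, so x2 = False.

False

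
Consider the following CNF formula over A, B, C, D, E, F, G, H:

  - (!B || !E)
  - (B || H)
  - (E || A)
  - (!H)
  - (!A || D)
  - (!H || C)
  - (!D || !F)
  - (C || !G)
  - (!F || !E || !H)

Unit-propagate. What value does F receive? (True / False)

False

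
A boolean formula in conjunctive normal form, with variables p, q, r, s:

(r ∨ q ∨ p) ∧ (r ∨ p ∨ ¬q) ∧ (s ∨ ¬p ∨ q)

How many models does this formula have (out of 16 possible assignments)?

10

Case analysis on p and q:
  p=1, q=1: remaining (r,s) ∈ {(0,0); (0,1); (1,0); (1,1)} — 4.
  p=1, q=0: remaining (r,s) ∈ {(0,1); (1,1)} — 2.
  p=0, q=1: remaining (r,s) ∈ {(1,0); (1,1)} — 2.
  p=0, q=0: remaining (r,s) ∈ {(1,0); (1,1)} — 2.
Total: 4 + 2 + 2 + 2 = 10.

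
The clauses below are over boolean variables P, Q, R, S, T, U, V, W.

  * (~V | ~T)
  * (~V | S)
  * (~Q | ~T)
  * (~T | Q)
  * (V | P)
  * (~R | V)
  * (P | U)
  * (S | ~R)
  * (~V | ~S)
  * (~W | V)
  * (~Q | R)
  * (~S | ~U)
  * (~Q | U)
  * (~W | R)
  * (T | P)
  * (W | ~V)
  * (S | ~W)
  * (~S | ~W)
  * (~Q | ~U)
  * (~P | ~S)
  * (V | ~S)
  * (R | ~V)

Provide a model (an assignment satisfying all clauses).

P=True  Q=False  R=False  S=False  T=False  U=False  V=False  W=False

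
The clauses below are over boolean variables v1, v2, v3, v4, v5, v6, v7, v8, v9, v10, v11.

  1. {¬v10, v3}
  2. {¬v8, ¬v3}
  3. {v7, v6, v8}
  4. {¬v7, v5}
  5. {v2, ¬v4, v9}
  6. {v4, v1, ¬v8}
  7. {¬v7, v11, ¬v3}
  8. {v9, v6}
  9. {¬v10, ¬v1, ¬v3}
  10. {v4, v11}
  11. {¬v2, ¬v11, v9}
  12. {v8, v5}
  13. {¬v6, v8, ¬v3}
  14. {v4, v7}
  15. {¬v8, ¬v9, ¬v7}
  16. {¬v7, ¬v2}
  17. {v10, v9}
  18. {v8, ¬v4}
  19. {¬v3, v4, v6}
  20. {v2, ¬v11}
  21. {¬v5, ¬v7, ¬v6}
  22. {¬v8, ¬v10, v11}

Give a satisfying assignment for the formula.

v1=F, v2=T, v3=F, v4=T, v5=T, v6=T, v7=F, v8=T, v9=T, v10=F, v11=T

Try v1 = False.
Branch on v2: take v2 = True.
  then v7 is forced to False.
  then v4 is forced to True.
  then v8 is forced to True.
  then v3 is forced to False.
  then v10 is forced to False.
  then v9 is forced to True.
v5, v6, v11 are now unconstrained; take v5 = True, v6 = True, v11 = True.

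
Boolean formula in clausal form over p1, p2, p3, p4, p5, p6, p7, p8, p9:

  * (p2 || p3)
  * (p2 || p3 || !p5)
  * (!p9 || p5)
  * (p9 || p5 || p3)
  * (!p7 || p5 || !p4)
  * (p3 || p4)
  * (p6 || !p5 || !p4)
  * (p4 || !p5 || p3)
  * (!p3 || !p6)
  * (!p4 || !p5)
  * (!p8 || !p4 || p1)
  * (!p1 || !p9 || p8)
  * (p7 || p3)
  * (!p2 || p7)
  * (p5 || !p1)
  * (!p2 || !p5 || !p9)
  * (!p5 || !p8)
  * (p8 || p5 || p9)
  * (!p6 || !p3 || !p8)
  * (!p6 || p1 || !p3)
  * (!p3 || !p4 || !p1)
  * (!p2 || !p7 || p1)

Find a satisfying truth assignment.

Try p1 = True.
  then p5 is forced to True.
  then p4 is forced to False.
  then p3 is forced to True.
  then p6 is forced to False.
  then p8 is forced to False.
  then p9 is forced to False.
Branch on p2: take p2 = False.
p7 is now unconstrained; take p7 = False.

p1=T, p2=F, p3=T, p4=F, p5=T, p6=F, p7=F, p8=F, p9=F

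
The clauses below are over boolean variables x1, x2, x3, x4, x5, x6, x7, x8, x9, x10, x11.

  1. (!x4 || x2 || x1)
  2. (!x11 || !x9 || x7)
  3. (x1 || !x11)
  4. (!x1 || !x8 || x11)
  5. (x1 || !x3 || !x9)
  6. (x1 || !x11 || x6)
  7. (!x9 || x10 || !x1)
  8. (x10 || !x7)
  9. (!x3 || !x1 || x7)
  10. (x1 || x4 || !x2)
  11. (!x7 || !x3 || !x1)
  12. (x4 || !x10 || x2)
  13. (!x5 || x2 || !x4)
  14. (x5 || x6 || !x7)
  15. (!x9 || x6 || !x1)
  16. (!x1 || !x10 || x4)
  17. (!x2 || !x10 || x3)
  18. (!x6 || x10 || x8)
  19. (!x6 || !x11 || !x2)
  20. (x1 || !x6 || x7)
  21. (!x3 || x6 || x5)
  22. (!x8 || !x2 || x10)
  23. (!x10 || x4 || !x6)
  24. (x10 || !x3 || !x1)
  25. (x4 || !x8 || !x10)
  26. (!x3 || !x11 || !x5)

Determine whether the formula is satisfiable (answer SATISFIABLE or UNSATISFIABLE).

SATISFIABLE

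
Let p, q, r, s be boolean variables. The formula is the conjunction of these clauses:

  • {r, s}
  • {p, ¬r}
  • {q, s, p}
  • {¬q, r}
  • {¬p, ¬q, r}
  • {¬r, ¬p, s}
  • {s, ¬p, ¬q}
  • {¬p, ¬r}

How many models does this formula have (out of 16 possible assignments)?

The models are:
  p=0 q=0 r=0 s=1
  p=1 q=0 r=0 s=1
Count: 2.

2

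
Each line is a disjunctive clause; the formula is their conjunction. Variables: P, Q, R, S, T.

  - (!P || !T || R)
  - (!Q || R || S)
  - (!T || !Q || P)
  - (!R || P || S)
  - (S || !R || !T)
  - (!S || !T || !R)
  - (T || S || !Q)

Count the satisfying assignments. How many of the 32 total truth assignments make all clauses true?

13

Split on R, then S.
  R=T, S=T: remaining (P,Q,T) ∈ {(F,F,F); (F,T,F); (T,F,F); (T,T,F)} — 4.
  R=T, S=F: remaining (P,Q,T) ∈ {(T,F,F)} — 1.
  R=F, S=T: 5 of the 8 assignments to (P,Q,T) work.
  R=F, S=F: remaining (P,Q,T) ∈ {(F,F,F); (F,F,T); (T,F,F)} — 3.
Total: 4 + 1 + 5 + 3 = 13.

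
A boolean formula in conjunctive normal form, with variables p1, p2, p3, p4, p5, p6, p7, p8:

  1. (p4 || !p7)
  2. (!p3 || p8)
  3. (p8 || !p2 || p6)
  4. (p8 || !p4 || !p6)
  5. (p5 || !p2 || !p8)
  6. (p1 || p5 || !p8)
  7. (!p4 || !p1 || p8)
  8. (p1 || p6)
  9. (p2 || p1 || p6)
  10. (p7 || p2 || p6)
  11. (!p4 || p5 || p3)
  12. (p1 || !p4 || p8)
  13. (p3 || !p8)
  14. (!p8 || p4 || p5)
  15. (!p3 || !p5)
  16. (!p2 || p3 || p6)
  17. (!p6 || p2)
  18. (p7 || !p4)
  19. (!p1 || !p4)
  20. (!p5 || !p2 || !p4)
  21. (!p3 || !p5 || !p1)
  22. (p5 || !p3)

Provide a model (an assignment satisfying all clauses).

p1=False, p2=True, p3=False, p4=False, p5=False, p6=True, p7=False, p8=False

Check each clause:
  1. (p4 || !p7) — !p7 is true.
  2. (!p3 || p8) — !p3 is true.
  3. (p8 || p6 || !p2) — p6 is true.
  4. (p8 || !p4 || !p6) — !p4 is true.
  5. (!p8 || !p2 || p5) — !p8 is true.
  6. (p1 || p5 || !p8) — !p8 is true.
  7. (!p1 || p8 || !p4) — !p4 is true.
  8. (p1 || p6) — p6 is true.
  9. (p1 || p6 || p2) — p2 is true.
  10. (p6 || p2 || p7) — p2 is true.
  11. (!p4 || p5 || p3) — !p4 is true.
  12. (p8 || p1 || !p4) — !p4 is true.
  13. (p3 || !p8) — !p8 is true.
  14. (!p8 || p5 || p4) — !p8 is true.
  15. (!p5 || !p3) — !p5 is true.
  16. (!p2 || p3 || p6) — p6 is true.
  17. (p2 || !p6) — p2 is true.
  18. (p7 || !p4) — !p4 is true.
  19. (!p4 || !p1) — !p4 is true.
  20. (!p2 || !p5 || !p4) — !p5 is true.
  21. (!p5 || !p1 || !p3) — !p5 is true.
  22. (p5 || !p3) — !p3 is true.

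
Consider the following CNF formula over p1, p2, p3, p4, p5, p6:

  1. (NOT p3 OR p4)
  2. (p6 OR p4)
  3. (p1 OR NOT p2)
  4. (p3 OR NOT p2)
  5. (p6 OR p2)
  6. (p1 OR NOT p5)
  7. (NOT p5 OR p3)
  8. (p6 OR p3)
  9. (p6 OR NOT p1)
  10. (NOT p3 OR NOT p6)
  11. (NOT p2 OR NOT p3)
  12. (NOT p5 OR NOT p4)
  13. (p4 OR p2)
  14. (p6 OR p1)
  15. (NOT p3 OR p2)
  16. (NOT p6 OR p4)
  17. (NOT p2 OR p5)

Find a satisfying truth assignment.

p1=True, p2=False, p3=False, p4=True, p5=False, p6=True

Try p1 = True.
  then p6 is forced to True.
  then p3 is forced to False.
  then p2 is forced to False.
  then p5 is forced to False.
  then p4 is forced to True.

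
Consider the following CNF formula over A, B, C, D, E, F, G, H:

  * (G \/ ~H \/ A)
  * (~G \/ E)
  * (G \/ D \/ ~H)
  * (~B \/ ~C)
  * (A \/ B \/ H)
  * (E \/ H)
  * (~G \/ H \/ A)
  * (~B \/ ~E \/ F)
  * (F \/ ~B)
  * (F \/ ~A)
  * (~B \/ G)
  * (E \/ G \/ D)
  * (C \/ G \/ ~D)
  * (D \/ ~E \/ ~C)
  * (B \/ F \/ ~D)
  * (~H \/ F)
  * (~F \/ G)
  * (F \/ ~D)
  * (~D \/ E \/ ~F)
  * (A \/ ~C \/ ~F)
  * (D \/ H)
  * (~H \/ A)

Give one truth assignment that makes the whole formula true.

A = 1, B = 0, C = 0, D = 0, E = 1, F = 1, G = 1, H = 1

Set A = True and propagate.
  then F is forced to True.
  then G is forced to True.
  then E is forced to True.
Try B = False.
For the remaining variables, C = False, D = False, H = True works.
Every clause has at least one true literal under this assignment.
Check each clause:
  1. (A \/ ~H \/ G) — A is true.
  2. (E \/ ~G) — E is true.
  3. (G \/ ~H \/ D) — G is true.
  4. (~B \/ ~C) — ~C is true.
  5. (A \/ B \/ H) — H is true.
  6. (H \/ E) — H is true.
  7. (H \/ ~G \/ A) — H is true.
  8. (F \/ ~B \/ ~E) — F is true.
  9. (F \/ ~B) — F is true.
  10. (F \/ ~A) — F is true.
  11. (~B \/ G) — ~B is true.
  12. (G \/ D \/ E) — E is true.
  13. (G \/ ~D \/ C) — ~D is true.
  14. (D \/ ~C \/ ~E) — ~C is true.
  15. (~D \/ F \/ B) — ~D is true.
  16. (~H \/ F) — F is true.
  17. (~F \/ G) — G is true.
  18. (~D \/ F) — ~D is true.
  19. (~F \/ E \/ ~D) — ~D is true.
  20. (A \/ ~C \/ ~F) — A is true.
  21. (D \/ H) — H is true.
  22. (~H \/ A) — A is true.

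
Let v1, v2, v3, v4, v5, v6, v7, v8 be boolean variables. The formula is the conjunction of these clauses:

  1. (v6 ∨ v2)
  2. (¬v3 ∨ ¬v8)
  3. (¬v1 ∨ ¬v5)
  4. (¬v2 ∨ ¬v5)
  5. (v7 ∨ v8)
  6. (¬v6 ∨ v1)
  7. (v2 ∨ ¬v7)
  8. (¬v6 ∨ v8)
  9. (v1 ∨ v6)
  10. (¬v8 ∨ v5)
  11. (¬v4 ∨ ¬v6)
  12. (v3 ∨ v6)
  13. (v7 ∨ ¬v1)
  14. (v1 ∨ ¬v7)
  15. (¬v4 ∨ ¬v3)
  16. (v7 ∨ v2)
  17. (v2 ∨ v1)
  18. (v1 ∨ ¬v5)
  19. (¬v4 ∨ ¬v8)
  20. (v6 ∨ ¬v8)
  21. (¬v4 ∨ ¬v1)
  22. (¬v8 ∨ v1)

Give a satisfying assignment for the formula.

v4 occurs only negated in the remaining clauses — set v4 = False.
Set v1 = True and propagate.
  then v5 is forced to False.
  then v8 is forced to False.
  then v7 is forced to True.
  then v2 is forced to True.
  then v6 is forced to False.
  then v3 is forced to True.

v1=T, v2=T, v3=T, v4=F, v5=F, v6=F, v7=T, v8=F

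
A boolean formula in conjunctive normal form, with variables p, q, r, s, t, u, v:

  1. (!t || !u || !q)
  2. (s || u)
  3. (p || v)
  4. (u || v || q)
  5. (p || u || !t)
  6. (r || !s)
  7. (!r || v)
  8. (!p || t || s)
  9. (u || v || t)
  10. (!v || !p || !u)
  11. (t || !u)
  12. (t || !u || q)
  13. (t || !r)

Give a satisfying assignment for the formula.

Set p = False and propagate.
  then v is forced to True.
The remaining clauses are satisfied by q = False, r = True, s = False, t = True, u = True.

p=F, q=F, r=T, s=F, t=T, u=T, v=T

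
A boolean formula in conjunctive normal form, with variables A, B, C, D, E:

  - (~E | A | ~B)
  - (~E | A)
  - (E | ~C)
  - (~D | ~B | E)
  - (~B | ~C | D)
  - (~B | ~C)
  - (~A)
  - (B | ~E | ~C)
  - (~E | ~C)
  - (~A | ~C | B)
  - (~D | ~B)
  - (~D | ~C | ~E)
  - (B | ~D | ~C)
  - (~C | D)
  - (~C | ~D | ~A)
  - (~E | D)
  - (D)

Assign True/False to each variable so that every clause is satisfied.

A=0, B=0, C=0, D=1, E=0

The clause (~A) is unit: A must be False.
The clause (~E) is unit: E must be False.
(~C) is a unit clause, so C = False.
The clause (D) is unit: D must be True.
The clause (~B) is unit: B must be False.
Every clause has at least one true literal under this assignment.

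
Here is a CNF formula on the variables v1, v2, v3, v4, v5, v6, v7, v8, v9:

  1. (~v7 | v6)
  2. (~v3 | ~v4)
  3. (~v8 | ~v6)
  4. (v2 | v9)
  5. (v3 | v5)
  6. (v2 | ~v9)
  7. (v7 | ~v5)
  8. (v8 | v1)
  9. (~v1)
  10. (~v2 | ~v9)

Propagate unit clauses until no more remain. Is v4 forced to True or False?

False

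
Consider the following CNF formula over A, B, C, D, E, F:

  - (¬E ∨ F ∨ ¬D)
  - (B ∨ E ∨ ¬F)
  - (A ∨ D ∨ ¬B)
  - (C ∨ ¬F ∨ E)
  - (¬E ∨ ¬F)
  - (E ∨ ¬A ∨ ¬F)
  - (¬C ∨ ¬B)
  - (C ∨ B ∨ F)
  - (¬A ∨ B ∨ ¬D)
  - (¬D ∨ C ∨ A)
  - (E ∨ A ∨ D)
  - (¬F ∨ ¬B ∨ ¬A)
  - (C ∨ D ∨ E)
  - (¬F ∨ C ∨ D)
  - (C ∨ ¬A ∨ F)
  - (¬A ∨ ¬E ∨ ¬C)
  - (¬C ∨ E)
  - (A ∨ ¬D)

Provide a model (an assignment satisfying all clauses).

A = False, B = False, C = True, D = False, E = True, F = False

Branch on A: take A = False.
  then D is forced to False.
  then B is forced to False.
  then E is forced to True.
  then F is forced to False.
  then C is forced to True.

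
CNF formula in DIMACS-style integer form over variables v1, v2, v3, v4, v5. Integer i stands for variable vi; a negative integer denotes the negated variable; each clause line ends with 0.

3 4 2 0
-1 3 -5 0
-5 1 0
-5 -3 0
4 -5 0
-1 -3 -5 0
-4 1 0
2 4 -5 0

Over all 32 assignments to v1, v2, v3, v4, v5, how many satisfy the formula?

10

Split on v5, then v1.
  v5=1, v1=1: a clause becomes empty — 0.
  v5=1, v1=0: a clause becomes empty — 0.
  v5=0, v1=1: 7 of the 8 assignments to (v2,v3,v4) work.
  v5=0, v1=0: remaining (v2,v3,v4) ∈ {(0,1,0); (1,0,0); (1,1,0)} — 3.
Total: 0 + 0 + 7 + 3 = 10.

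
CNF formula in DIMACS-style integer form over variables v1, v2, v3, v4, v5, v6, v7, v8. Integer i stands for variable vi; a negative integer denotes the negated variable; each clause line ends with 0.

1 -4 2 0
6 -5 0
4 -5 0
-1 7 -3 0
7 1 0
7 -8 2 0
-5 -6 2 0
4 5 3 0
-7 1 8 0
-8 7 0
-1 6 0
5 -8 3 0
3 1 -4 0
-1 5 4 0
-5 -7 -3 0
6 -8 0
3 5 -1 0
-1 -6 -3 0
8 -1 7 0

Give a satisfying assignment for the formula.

v1=True, v2=True, v3=False, v4=True, v5=True, v6=True, v7=True, v8=True

Check each clause:
  1. (¬v4 ∨ v1 ∨ v2) — v1 is true.
  2. (v6 ∨ ¬v5) — v6 is true.
  3. (¬v5 ∨ v4) — v4 is true.
  4. (¬v3 ∨ ¬v1 ∨ v7) — ¬v3 is true.
  5. (v7 ∨ v1) — v1 is true.
  6. (v7 ∨ v2 ∨ ¬v8) — v2 is true.
  7. (v2 ∨ ¬v6 ∨ ¬v5) — v2 is true.
  8. (v4 ∨ v5 ∨ v3) — v4 is true.
  9. (v8 ∨ ¬v7 ∨ v1) — v8 is true.
  10. (¬v8 ∨ v7) — v7 is true.
  11. (¬v1 ∨ v6) — v6 is true.
  12. (v5 ∨ ¬v8 ∨ v3) — v5 is true.
  13. (v3 ∨ v1 ∨ ¬v4) — v1 is true.
  14. (v4 ∨ v5 ∨ ¬v1) — v4 is true.
  15. (¬v3 ∨ ¬v7 ∨ ¬v5) — ¬v3 is true.
  16. (¬v8 ∨ v6) — v6 is true.
  17. (v5 ∨ ¬v1 ∨ v3) — v5 is true.
  18. (¬v3 ∨ ¬v6 ∨ ¬v1) — ¬v3 is true.
  19. (¬v1 ∨ v8 ∨ v7) — v8 is true.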